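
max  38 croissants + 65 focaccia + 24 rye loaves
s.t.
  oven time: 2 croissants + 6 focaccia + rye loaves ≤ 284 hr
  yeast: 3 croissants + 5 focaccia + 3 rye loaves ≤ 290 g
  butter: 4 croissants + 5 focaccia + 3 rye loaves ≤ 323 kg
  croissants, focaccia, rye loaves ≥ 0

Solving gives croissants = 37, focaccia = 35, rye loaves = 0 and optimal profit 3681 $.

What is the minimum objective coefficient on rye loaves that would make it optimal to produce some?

26

At the optimum: oven time uses 284 of 284 (binding); yeast uses 286 of 290 (slack = 4); butter uses 323 of 323 (binding).
By complementary slackness, y = 0 for the non-binding constraint.
Dual feasibility on the basic columns requires 2·y_oven time + 4·y_butter = 38, 6·y_oven time + 5·y_butter = 65.
This yields shadow prices y_oven time = 5, y_butter = 7.
rye loaves enters the basis when its profit ≥ yᵀa₃ = 5·1 + 7·3 = 26.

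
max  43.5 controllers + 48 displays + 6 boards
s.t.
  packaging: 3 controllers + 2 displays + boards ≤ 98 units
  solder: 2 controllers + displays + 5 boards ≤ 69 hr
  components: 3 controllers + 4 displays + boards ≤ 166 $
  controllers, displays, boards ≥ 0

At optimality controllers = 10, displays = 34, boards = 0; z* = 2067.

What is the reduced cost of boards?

-8.5

Check each constraint at x*: packaging 98/98 (tight); solder 54/69 (slack 15); components 166/166 (tight).
By complementary slackness, y = 0 for the non-binding constraint.
The binding rows give the dual system: 3·y_packaging + 3·y_components = 43.5 and 2·y_packaging + 4·y_components = 48.
This yields shadow prices y_packaging = 5, y_components = 9.5.
Reduced cost of boards: c₃ − yᵀa₃ = 6 − (5·1 + 9.5·1) = 6 − 14.5 = -8.5.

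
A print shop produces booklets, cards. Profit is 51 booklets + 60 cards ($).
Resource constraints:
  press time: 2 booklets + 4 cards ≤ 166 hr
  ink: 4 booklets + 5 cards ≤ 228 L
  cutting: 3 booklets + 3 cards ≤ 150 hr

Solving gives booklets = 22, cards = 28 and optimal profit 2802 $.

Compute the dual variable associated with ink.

9

At the optimum: press time uses 156 of 166 (slack = 10); ink uses 228 of 228 (binding); cutting uses 150 of 150 (binding).
Since press time is not tight, its dual is 0.
Dual feasibility on the basic columns requires 4·y_ink + 3·y_cutting = 51, 5·y_ink + 3·y_cutting = 60.
→ y_ink = 9 and y_cutting = 5.
Shadow price of ink = 9.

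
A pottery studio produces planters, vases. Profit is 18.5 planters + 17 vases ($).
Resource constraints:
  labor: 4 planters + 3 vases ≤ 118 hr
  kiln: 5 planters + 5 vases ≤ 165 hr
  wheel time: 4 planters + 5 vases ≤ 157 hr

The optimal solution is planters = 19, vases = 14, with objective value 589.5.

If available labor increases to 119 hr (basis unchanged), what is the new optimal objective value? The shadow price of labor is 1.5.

Δb = 1, so new z* = 589.5 + (1.5)·(1) = 589.5 + 1.5 = 591.

591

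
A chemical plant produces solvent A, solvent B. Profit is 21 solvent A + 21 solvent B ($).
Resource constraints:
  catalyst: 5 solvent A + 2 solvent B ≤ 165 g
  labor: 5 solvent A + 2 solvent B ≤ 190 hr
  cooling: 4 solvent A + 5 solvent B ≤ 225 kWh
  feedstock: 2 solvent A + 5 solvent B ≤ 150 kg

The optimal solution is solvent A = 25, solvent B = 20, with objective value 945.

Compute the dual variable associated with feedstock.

Check each constraint at x*: catalyst 165/165 (tight); labor 165/190 (slack 25); cooling 200/225 (slack 25); feedstock 150/150 (tight).
Slack constraints have shadow price 0 (complementary slackness).
Dual feasibility on the basic columns requires 5·y_catalyst + 2·y_feedstock = 21, 2·y_catalyst + 5·y_feedstock = 21.
Solving: y_catalyst = 3, y_feedstock = 3.
Shadow price of feedstock = 3.

3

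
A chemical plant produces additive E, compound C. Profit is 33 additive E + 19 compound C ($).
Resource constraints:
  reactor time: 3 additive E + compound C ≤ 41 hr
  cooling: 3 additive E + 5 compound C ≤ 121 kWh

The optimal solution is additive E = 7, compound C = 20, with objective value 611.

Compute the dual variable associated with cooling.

2

At the optimum: reactor time uses 41 of 41 (binding); cooling uses 121 of 121 (binding).
From A_Bᵀ y = c: 3·y_reactor time + 3·y_cooling = 33; 1·y_reactor time + 5·y_cooling = 19.
Solving: y_reactor time = 9, y_cooling = 2.
Shadow price of cooling = 2.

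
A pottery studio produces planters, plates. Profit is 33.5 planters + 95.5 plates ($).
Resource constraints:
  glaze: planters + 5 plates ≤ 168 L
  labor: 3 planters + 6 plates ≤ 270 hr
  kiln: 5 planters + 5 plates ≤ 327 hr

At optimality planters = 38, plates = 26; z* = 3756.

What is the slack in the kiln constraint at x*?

kiln used = 5·38 + 5·26 = 320; slack = 327 − 320 = 7.

7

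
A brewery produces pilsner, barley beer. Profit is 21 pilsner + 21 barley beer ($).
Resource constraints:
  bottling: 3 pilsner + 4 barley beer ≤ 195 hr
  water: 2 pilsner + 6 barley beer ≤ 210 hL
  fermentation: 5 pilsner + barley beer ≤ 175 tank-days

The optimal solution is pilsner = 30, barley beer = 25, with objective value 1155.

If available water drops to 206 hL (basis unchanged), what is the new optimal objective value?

Binding: water and fermentation. Non-binding: bottling (5 unused).
By complementary slackness, y = 0 for the non-binding constraint.
From A_Bᵀ y = c: 2·y_water + 5·y_fermentation = 21; 6·y_water + 1·y_fermentation = 21.
This yields shadow prices y_water = 3, y_fermentation = 3.
Δz = y_water·Δb = 3 × (-4) = -12, so new z* = 1155 − 12 = 1143.

1143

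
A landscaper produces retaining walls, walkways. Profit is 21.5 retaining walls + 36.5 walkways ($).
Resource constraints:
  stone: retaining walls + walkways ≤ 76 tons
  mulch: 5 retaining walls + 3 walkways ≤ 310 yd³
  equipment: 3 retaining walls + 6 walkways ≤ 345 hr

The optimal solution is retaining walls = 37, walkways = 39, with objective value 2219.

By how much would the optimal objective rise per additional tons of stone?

6.5

Check each constraint at x*: stone 76/76 (tight); mulch 302/310 (slack 8); equipment 345/345 (tight).
By complementary slackness, y = 0 for the non-binding constraint.
Dual feasibility on the basic columns requires 1·y_stone + 3·y_equipment = 21.5, 1·y_stone + 6·y_equipment = 36.5.
Solving: y_stone = 6.5, y_equipment = 5.
Shadow price of stone = 6.5.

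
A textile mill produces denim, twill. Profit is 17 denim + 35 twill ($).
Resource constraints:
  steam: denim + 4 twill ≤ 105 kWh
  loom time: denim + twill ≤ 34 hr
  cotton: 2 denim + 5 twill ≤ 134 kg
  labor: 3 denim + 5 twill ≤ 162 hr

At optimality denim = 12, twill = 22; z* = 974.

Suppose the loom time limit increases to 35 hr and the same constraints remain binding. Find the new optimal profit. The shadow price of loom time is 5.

Δb = 1, so new z* = 974 + (5)·(1) = 974 + 5 = 979.

979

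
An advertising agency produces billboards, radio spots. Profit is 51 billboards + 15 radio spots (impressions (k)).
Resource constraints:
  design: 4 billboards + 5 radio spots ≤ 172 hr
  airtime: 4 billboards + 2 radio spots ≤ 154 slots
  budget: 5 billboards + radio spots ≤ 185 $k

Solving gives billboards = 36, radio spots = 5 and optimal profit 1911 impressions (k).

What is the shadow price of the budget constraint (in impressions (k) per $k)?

7

Binding: airtime and budget. Non-binding: design (3 unused).
Slack constraints have shadow price 0 (complementary slackness).
From A_Bᵀ y = c: 4·y_airtime + 5·y_budget = 51; 2·y_airtime + 1·y_budget = 15.
→ y_airtime = 4 and y_budget = 7.
Shadow price of budget = 7.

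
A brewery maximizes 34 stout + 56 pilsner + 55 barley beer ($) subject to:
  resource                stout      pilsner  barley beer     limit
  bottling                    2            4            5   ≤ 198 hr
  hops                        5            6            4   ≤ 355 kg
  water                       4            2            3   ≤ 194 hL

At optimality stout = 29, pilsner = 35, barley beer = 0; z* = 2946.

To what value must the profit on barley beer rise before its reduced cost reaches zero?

59.5

Binding: bottling and hops. Non-binding: water (8 unused).
Since water is not tight, its dual is 0.
Dual feasibility on the basic columns requires 2·y_bottling + 5·y_hops = 34, 4·y_bottling + 6·y_hops = 56.
Solving: y_bottling = 9.5, y_hops = 3.
barley beer enters the basis when its profit ≥ yᵀa₃ = 9.5·5 + 3·4 = 59.5.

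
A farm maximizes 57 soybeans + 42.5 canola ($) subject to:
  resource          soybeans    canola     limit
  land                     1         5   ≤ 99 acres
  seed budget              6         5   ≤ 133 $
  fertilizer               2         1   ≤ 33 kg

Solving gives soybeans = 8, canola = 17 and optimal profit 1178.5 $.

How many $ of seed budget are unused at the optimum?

0

seed budget used = 6·8 + 5·17 = 133; slack = 133 − 133 = 0.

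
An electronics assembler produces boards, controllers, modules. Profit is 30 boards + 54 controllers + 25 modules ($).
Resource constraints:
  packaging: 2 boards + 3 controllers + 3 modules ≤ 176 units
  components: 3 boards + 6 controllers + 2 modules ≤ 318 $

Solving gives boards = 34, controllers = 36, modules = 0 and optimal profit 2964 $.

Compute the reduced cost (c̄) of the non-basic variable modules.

At the optimum: packaging uses 176 of 176 (binding); components uses 318 of 318 (binding).
Dual feasibility on the basic columns requires 2·y_packaging + 3·y_components = 30, 3·y_packaging + 6·y_components = 54.
This yields shadow prices y_packaging = 6, y_components = 6.
Reduced cost of modules: c₃ − yᵀa₃ = 25 − (6·3 + 6·2) = 25 − 30 = -5.

-5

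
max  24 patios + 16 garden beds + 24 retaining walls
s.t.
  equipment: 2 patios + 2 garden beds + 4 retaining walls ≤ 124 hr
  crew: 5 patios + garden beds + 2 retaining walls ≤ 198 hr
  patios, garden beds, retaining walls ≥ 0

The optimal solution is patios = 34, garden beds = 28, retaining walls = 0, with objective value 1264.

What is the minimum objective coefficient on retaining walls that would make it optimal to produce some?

32

Both equipment and crew are binding at x*.
From A_Bᵀ y = c: 2·y_equipment + 5·y_crew = 24; 2·y_equipment + 1·y_crew = 16.
→ y_equipment = 7 and y_crew = 2.
retaining walls enters the basis when its profit ≥ yᵀa₃ = 7·4 + 2·2 = 32.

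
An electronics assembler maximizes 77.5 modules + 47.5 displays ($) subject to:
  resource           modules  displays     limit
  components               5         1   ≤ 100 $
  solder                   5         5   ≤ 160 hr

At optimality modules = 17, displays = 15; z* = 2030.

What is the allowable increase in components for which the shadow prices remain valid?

Binding constraints: components, solder. The basis is B = [[5,1],[5,5]] with det 20.
Per unit increase in components, x* moves by d = (0.25, -0.25).
The basis stays optimal until displays reaches 0; allowable increase = 60 $.

60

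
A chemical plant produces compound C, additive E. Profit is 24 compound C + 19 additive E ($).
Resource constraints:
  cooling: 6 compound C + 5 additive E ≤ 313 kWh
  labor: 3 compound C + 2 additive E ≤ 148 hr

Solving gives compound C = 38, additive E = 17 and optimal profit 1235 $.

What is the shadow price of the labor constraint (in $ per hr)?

2

Check each constraint at x*: cooling 313/313 (tight); labor 148/148 (tight).
From A_Bᵀ y = c: 6·y_cooling + 3·y_labor = 24; 5·y_cooling + 2·y_labor = 19.
→ y_cooling = 3 and y_labor = 2.
Shadow price of labor = 2.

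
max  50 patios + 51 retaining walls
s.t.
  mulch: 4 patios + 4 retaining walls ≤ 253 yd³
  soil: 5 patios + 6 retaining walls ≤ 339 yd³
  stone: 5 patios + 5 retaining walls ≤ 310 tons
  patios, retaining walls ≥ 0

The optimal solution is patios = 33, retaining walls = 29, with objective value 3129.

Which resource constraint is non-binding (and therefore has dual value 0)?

mulch

mulch: 248/253 (slack 5)
soil: 339/339 (binding)
stone: 310/310 (binding)
By complementary slackness, a constraint with positive slack has shadow price 0 → mulch.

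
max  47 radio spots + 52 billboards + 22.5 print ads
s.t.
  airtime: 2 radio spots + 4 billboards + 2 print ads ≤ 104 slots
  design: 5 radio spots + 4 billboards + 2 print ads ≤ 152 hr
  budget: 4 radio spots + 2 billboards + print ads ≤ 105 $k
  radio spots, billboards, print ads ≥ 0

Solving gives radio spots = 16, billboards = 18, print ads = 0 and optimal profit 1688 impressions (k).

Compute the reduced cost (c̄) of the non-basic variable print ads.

-3.5

Check each constraint at x*: airtime 104/104 (tight); design 152/152 (tight); budget 100/105 (slack 5).
Since budget is not tight, its dual is 0.
The binding rows give the dual system: 2·y_airtime + 5·y_design = 47 and 4·y_airtime + 4·y_design = 52.
This yields shadow prices y_airtime = 6, y_design = 7.
Reduced cost of print ads: c₃ − yᵀa₃ = 22.5 − (6·2 + 7·2) = 22.5 − 26 = -3.5.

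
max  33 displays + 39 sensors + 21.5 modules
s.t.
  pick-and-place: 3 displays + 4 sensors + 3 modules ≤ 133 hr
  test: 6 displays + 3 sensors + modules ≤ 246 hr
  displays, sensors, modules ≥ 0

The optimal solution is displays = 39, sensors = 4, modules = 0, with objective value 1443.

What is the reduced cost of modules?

Both pick-and-place and test are binding at x*.
From A_Bᵀ y = c: 3·y_pick-and-place + 6·y_test = 33; 4·y_pick-and-place + 3·y_test = 39.
Solving: y_pick-and-place = 9, y_test = 1.
Reduced cost of modules: c₃ − yᵀa₃ = 21.5 − (9·3 + 1·1) = 21.5 − 28 = -6.5.

-6.5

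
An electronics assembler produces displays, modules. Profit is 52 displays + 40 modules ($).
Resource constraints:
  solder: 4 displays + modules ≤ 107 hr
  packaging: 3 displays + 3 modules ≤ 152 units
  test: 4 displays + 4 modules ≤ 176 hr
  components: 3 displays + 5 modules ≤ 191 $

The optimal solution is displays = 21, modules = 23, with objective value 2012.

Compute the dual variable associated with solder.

4

Binding: solder and test. Non-binding: packaging (20 unused), components (13 unused).
Since packaging, components are not tight, their duals are 0.
The binding rows give the dual system: 4·y_solder + 4·y_test = 52 and 1·y_solder + 4·y_test = 40.
Solving: y_solder = 4, y_test = 9.
Shadow price of solder = 4.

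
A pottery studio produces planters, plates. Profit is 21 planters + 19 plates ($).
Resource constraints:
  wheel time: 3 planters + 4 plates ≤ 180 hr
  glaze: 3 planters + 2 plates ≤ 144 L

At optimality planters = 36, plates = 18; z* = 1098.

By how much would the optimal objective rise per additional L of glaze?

Both wheel time and glaze are binding at x*.
From A_Bᵀ y = c: 3·y_wheel time + 3·y_glaze = 21; 4·y_wheel time + 2·y_glaze = 19.
→ y_wheel time = 2.5 and y_glaze = 4.5.
Shadow price of glaze = 4.5.

4.5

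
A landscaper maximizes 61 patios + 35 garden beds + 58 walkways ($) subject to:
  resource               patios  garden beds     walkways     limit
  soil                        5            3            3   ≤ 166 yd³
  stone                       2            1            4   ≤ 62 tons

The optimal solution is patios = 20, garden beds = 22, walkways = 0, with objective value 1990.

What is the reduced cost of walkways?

-1

Both soil and stone are binding at x*.
Dual feasibility on the basic columns requires 5·y_soil + 2·y_stone = 61, 3·y_soil + 1·y_stone = 35.
Solving: y_soil = 9, y_stone = 8.
Reduced cost of walkways: c₃ − yᵀa₃ = 58 − (9·3 + 8·4) = 58 − 59 = -1.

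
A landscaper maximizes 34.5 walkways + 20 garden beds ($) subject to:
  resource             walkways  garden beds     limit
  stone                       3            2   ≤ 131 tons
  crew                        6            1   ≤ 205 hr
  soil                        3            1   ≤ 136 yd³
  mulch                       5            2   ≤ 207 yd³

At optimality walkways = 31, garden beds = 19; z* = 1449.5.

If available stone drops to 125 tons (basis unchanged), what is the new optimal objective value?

1392.5

At the optimum: stone uses 131 of 131 (binding); crew uses 205 of 205 (binding); soil uses 112 of 136 (slack = 24); mulch uses 193 of 207 (slack = 14).
Slack constraints have shadow price 0 (complementary slackness).
The binding rows give the dual system: 3·y_stone + 6·y_crew = 34.5 and 2·y_stone + 1·y_crew = 20.
This yields shadow prices y_stone = 9.5, y_crew = 1.
Δz = y_stone·Δb = 9.5 × (-6) = -57, so new z* = 1449.5 − 57 = 1392.5.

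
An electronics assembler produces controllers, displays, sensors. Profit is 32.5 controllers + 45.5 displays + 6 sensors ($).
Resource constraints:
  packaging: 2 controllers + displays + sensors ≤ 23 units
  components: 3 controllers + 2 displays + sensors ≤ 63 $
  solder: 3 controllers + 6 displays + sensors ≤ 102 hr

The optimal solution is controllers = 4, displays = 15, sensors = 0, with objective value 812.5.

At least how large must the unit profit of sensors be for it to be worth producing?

13

Check each constraint at x*: packaging 23/23 (tight); components 42/63 (slack 21); solder 102/102 (tight).
Since components is not tight, its dual is 0.
From A_Bᵀ y = c: 2·y_packaging + 3·y_solder = 32.5; 1·y_packaging + 6·y_solder = 45.5.
This yields shadow prices y_packaging = 6.5, y_solder = 6.5.
sensors enters the basis when its profit ≥ yᵀa₃ = 6.5·1 + 6.5·1 = 13.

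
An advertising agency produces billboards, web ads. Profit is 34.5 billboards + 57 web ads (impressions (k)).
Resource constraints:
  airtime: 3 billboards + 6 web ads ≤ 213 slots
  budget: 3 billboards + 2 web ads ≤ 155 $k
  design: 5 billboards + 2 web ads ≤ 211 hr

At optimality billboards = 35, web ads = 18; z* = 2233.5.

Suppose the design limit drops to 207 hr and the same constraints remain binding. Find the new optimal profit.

Binding: airtime and design. Non-binding: budget (14 unused).
Since budget is not tight, its dual is 0.
The binding rows give the dual system: 3·y_airtime + 5·y_design = 34.5 and 6·y_airtime + 2·y_design = 57.
→ y_airtime = 9 and y_design = 1.5.
Δz = y_design·Δb = 1.5 × (-4) = -6, so new z* = 2233.5 − 6 = 2227.5.

2227.5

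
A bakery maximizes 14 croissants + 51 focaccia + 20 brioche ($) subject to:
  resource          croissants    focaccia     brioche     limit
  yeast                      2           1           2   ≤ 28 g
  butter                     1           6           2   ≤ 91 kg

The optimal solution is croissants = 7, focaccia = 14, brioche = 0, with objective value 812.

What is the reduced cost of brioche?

-2

Both yeast and butter are binding at x*.
From A_Bᵀ y = c: 2·y_yeast + 1·y_butter = 14; 1·y_yeast + 6·y_butter = 51.
This yields shadow prices y_yeast = 3, y_butter = 8.
Reduced cost of brioche: c₃ − yᵀa₃ = 20 − (3·2 + 8·2) = 20 − 22 = -2.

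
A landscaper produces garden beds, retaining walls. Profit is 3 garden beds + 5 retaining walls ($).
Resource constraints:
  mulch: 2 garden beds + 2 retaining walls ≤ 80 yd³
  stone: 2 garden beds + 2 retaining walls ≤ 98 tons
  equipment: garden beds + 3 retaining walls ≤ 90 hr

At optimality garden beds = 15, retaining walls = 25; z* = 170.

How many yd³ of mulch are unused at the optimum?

mulch used = 2·15 + 2·25 = 80; slack = 80 − 80 = 0.

0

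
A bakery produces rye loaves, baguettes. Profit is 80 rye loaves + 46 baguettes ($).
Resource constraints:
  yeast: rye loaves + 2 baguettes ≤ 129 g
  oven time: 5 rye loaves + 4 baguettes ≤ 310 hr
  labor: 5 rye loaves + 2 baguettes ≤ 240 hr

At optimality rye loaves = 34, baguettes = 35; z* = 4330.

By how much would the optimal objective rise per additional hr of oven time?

7

Check each constraint at x*: yeast 104/129 (slack 25); oven time 310/310 (tight); labor 240/240 (tight).
Slack constraints have shadow price 0 (complementary slackness).
The binding rows give the dual system: 5·y_oven time + 5·y_labor = 80 and 4·y_oven time + 2·y_labor = 46.
This yields shadow prices y_oven time = 7, y_labor = 9.
Shadow price of oven time = 7.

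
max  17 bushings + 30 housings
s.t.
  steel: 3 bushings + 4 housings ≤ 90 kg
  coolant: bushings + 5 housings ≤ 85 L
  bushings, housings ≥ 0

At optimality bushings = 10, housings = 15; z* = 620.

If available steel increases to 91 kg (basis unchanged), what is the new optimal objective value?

625

Both steel and coolant are binding at x*.
From A_Bᵀ y = c: 3·y_steel + 1·y_coolant = 17; 4·y_steel + 5·y_coolant = 30.
→ y_steel = 5 and y_coolant = 2.
Δz = y_steel·Δb = 5 × (1) = 5, so new z* = 620 + 5 = 625.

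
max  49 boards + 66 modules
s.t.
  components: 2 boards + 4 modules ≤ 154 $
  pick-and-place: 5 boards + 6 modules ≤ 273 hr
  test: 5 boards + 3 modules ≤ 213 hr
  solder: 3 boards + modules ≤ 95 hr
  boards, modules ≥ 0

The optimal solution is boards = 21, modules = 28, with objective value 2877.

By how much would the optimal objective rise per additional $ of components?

4.5

At the optimum: components uses 154 of 154 (binding); pick-and-place uses 273 of 273 (binding); test uses 189 of 213 (slack = 24); solder uses 91 of 95 (slack = 4).
By complementary slackness, y = 0 for the non-binding constraints.
The binding rows give the dual system: 2·y_components + 5·y_pick-and-place = 49 and 4·y_components + 6·y_pick-and-place = 66.
→ y_components = 4.5 and y_pick-and-place = 8.
Shadow price of components = 4.5.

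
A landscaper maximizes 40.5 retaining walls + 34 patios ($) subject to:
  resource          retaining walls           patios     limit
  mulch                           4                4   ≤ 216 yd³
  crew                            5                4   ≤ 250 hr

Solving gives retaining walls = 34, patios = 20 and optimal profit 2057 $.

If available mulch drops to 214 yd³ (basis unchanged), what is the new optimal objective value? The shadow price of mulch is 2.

Δb = -2, so new z* = 2057 + (2)·(-2) = 2057 − 4 = 2053.

2053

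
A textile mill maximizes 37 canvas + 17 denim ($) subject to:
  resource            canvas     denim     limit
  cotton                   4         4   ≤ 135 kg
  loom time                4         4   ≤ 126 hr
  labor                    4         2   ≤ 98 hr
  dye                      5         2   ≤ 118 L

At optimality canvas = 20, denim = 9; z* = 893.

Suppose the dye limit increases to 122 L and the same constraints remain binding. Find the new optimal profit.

905

Check each constraint at x*: cotton 116/135 (slack 19); loom time 116/126 (slack 10); labor 98/98 (tight); dye 118/118 (tight).
By complementary slackness, y = 0 for the non-binding constraints.
From A_Bᵀ y = c: 4·y_labor + 5·y_dye = 37; 2·y_labor + 2·y_dye = 17.
→ y_labor = 5.5 and y_dye = 3.
Δz = y_dye·Δb = 3 × (4) = 12, so new z* = 893 + 12 = 905.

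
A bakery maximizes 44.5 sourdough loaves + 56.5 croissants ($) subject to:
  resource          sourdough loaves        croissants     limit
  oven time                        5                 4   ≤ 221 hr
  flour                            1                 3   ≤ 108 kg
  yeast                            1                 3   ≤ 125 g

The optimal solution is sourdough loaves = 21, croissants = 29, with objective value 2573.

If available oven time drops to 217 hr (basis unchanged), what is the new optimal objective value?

At the optimum: oven time uses 221 of 221 (binding); flour uses 108 of 108 (binding); yeast uses 108 of 125 (slack = 17).
Slack constraints have shadow price 0 (complementary slackness).
Dual feasibility on the basic columns requires 5·y_oven time + 1·y_flour = 44.5, 4·y_oven time + 3·y_flour = 56.5.
This yields shadow prices y_oven time = 7, y_flour = 9.5.
Δz = y_oven time·Δb = 7 × (-4) = -28, so new z* = 2573 − 28 = 2545.

2545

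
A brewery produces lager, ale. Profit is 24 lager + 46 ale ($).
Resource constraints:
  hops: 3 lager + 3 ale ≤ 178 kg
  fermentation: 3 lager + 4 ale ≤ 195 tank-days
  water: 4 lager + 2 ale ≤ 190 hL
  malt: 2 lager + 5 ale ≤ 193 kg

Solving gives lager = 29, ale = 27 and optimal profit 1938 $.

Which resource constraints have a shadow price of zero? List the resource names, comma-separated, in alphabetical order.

hops, water

hops: 168/178 (slack 10)
fermentation: 195/195 (binding)
water: 170/190 (slack 20)
malt: 193/193 (binding)
By complementary slackness, a constraint with positive slack has shadow price 0 → hops, water.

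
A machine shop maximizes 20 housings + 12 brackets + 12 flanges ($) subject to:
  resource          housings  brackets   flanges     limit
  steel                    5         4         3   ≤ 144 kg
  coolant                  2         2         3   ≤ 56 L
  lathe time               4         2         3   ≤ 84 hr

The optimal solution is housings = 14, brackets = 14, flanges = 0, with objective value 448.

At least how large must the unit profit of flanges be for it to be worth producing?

At the optimum: steel uses 126 of 144 (slack = 18); coolant uses 56 of 56 (binding); lathe time uses 84 of 84 (binding).
By complementary slackness, y = 0 for the non-binding constraint.
Dual feasibility on the basic columns requires 2·y_coolant + 4·y_lathe time = 20, 2·y_coolant + 2·y_lathe time = 12.
Solving: y_coolant = 2, y_lathe time = 4.
flanges enters the basis when its profit ≥ yᵀa₃ = 2·3 + 4·3 = 18.

18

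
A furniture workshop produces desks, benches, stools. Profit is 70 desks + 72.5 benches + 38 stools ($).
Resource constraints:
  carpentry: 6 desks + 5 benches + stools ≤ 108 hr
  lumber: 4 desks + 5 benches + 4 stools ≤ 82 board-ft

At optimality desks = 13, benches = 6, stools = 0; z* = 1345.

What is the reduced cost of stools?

-2

Check each constraint at x*: carpentry 108/108 (tight); lumber 82/82 (tight).
Dual feasibility on the basic columns requires 6·y_carpentry + 4·y_lumber = 70, 5·y_carpentry + 5·y_lumber = 72.5.
→ y_carpentry = 6 and y_lumber = 8.5.
Reduced cost of stools: c₃ − yᵀa₃ = 38 − (6·1 + 8.5·4) = 38 − 40 = -2.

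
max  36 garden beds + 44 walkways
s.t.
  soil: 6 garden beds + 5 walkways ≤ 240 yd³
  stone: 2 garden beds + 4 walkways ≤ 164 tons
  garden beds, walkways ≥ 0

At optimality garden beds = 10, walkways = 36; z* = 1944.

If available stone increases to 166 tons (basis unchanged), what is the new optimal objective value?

1956

Check each constraint at x*: soil 240/240 (tight); stone 164/164 (tight).
Dual feasibility on the basic columns requires 6·y_soil + 2·y_stone = 36, 5·y_soil + 4·y_stone = 44.
Solving: y_soil = 4, y_stone = 6.
Δz = y_stone·Δb = 6 × (2) = 12, so new z* = 1944 + 12 = 1956.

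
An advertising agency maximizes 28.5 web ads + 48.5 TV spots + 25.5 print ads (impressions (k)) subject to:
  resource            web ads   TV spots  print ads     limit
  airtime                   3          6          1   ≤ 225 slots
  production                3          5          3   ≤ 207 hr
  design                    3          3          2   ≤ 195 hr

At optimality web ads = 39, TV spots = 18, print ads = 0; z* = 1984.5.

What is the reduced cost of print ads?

Binding: airtime and production. Non-binding: design (24 unused).
Slack constraints have shadow price 0 (complementary slackness).
The binding rows give the dual system: 3·y_airtime + 3·y_production = 28.5 and 6·y_airtime + 5·y_production = 48.5.
Solving: y_airtime = 1, y_production = 8.5.
Reduced cost of print ads: c₃ − yᵀa₃ = 25.5 − (1·1 + 8.5·3) = 25.5 − 26.5 = -1.

-1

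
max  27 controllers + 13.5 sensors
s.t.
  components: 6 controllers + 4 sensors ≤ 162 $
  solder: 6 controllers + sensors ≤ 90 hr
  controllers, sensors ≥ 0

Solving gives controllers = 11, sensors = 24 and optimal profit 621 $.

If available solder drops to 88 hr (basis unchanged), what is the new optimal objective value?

618

At the optimum: components uses 162 of 162 (binding); solder uses 90 of 90 (binding).
Dual feasibility on the basic columns requires 6·y_components + 6·y_solder = 27, 4·y_components + 1·y_solder = 13.5.
This yields shadow prices y_components = 3, y_solder = 1.5.
Δz = y_solder·Δb = 1.5 × (-2) = -3, so new z* = 621 − 3 = 618.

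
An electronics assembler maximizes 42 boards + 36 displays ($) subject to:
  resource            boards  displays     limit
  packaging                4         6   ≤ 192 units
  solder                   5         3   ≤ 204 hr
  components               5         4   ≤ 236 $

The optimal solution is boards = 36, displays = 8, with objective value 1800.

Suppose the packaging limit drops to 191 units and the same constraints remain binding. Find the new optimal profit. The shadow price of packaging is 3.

Δb = -1, so new z* = 1800 + (3)·(-1) = 1800 − 3 = 1797.

1797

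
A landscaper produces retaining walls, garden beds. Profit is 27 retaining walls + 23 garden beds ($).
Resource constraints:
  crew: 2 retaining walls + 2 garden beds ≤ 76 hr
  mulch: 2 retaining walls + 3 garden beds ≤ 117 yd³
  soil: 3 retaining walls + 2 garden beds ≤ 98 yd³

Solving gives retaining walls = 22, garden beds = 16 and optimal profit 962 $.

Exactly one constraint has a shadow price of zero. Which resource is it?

mulch

crew: 76/76 (binding)
mulch: 92/117 (slack 25)
soil: 98/98 (binding)
By complementary slackness, a constraint with positive slack has shadow price 0 → mulch.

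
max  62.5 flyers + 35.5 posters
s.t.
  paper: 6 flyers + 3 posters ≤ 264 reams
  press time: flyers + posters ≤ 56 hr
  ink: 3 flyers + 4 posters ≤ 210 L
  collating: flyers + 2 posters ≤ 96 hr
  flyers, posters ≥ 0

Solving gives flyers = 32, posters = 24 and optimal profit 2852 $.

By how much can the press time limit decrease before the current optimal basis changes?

Binding constraints: paper, press time. The basis is B = [[6,3],[1,1]] with det 3.
Per unit decrease in press time, x* moves by d = (1, -2).
The basis stays optimal until posters reaches 0; allowable decrease = 12 hr.

12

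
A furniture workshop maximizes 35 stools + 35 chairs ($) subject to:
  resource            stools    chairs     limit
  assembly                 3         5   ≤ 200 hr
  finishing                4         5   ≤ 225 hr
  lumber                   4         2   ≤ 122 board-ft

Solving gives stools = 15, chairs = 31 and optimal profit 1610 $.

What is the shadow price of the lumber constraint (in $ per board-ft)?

5

Check each constraint at x*: assembly 200/200 (tight); finishing 215/225 (slack 10); lumber 122/122 (tight).
By complementary slackness, y = 0 for the non-binding constraint.
Dual feasibility on the basic columns requires 3·y_assembly + 4·y_lumber = 35, 5·y_assembly + 2·y_lumber = 35.
Solving: y_assembly = 5, y_lumber = 5.
Shadow price of lumber = 5.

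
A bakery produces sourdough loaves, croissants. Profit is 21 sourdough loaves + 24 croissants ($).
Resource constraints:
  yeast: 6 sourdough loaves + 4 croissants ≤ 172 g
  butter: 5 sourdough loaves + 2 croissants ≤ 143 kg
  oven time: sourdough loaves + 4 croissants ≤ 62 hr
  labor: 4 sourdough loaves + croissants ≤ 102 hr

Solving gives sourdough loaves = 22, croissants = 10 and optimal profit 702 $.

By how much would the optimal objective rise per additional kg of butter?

0

Check each constraint at x*: yeast 172/172 (tight); butter 130/143 (slack 13); oven time 62/62 (tight); labor 98/102 (slack 4).
Slack constraints have shadow price 0 (complementary slackness).
The binding rows give the dual system: 6·y_yeast + 1·y_oven time = 21 and 4·y_yeast + 4·y_oven time = 24.
→ y_yeast = 3 and y_oven time = 3.
Shadow price of butter = 0.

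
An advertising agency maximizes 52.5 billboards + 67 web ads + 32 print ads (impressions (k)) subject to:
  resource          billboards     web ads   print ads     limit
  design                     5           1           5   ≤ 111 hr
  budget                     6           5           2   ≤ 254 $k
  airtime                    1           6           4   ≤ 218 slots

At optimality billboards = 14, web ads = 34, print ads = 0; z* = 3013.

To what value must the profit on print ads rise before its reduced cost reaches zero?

34

Check each constraint at x*: design 104/111 (slack 7); budget 254/254 (tight); airtime 218/218 (tight).
By complementary slackness, y = 0 for the non-binding constraint.
The binding rows give the dual system: 6·y_budget + 1·y_airtime = 52.5 and 5·y_budget + 6·y_airtime = 67.
This yields shadow prices y_budget = 8, y_airtime = 4.5.
print ads enters the basis when its profit ≥ yᵀa₃ = 8·2 + 4.5·4 = 34.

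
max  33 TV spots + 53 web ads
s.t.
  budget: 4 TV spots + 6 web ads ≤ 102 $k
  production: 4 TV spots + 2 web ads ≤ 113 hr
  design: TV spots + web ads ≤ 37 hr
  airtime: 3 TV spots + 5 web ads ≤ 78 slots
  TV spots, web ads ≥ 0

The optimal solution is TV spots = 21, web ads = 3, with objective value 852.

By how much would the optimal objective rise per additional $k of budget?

Binding: budget and airtime. Non-binding: production (23 unused), design (13 unused).
Since production, design are not tight, their duals are 0.
From A_Bᵀ y = c: 4·y_budget + 3·y_airtime = 33; 6·y_budget + 5·y_airtime = 53.
→ y_budget = 3 and y_airtime = 7.
Shadow price of budget = 3.

3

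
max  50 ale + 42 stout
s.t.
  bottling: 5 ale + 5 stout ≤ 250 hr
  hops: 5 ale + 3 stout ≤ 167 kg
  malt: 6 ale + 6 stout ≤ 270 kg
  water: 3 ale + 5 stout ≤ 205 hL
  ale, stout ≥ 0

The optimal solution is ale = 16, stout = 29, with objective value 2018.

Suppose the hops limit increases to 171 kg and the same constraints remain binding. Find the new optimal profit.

2034

At the optimum: bottling uses 225 of 250 (slack = 25); hops uses 167 of 167 (binding); malt uses 270 of 270 (binding); water uses 193 of 205 (slack = 12).
Since bottling, water are not tight, their duals are 0.
Dual feasibility on the basic columns requires 5·y_hops + 6·y_malt = 50, 3·y_hops + 6·y_malt = 42.
Solving: y_hops = 4, y_malt = 5.
Δz = y_hops·Δb = 4 × (4) = 16, so new z* = 2018 + 16 = 2034.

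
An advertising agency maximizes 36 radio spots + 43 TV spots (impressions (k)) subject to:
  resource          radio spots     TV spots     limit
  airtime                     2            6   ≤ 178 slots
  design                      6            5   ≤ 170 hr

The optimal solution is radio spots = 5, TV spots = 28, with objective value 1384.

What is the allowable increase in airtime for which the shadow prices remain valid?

Binding constraints: airtime, design. The basis is B = [[2,6],[6,5]] with det -26.
Per unit increase in airtime, x* moves by d = (-0.1923, 0.2308).
The basis stays optimal until radio spots reaches 0; allowable increase = 26 slots.

26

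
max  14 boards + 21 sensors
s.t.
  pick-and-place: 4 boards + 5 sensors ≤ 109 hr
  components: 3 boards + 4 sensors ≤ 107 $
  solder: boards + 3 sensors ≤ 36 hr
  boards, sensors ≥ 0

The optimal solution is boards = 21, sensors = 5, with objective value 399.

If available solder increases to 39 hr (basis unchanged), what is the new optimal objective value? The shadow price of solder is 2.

Δb = 3, so new z* = 399 + (2)·(3) = 399 + 6 = 405.

405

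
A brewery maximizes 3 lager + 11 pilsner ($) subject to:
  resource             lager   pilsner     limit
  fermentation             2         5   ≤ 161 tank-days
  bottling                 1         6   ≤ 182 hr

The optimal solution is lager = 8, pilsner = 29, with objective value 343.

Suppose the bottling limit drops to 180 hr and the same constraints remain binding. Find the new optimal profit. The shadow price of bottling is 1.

341

Δb = -2, so new z* = 343 + (1)·(-2) = 343 − 2 = 341.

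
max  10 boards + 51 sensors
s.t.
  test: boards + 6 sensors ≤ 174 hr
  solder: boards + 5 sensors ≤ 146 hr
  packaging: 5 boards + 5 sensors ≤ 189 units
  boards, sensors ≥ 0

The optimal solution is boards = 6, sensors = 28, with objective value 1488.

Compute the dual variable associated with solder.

Binding: test and solder. Non-binding: packaging (19 unused).
Since packaging is not tight, its dual is 0.
From A_Bᵀ y = c: 1·y_test + 1·y_solder = 10; 6·y_test + 5·y_solder = 51.
This yields shadow prices y_test = 1, y_solder = 9.
Shadow price of solder = 9.

9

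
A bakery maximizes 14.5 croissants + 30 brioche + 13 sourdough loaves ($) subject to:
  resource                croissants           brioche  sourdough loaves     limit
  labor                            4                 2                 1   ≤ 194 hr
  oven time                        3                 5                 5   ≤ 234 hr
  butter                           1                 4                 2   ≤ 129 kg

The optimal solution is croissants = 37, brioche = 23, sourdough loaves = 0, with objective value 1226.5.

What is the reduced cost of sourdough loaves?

-2

At the optimum: labor uses 194 of 194 (binding); oven time uses 226 of 234 (slack = 8); butter uses 129 of 129 (binding).
Since oven time is not tight, its dual is 0.
Dual feasibility on the basic columns requires 4·y_labor + 1·y_butter = 14.5, 2·y_labor + 4·y_butter = 30.
Solving: y_labor = 2, y_butter = 6.5.
Reduced cost of sourdough loaves: c₃ − yᵀa₃ = 13 − (2·1 + 6.5·2) = 13 − 15 = -2.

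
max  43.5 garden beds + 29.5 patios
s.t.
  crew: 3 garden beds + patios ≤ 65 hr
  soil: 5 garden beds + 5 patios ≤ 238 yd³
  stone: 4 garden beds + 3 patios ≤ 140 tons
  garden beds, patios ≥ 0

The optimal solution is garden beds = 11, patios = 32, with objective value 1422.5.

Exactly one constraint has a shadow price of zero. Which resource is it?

crew: 65/65 (binding)
soil: 215/238 (slack 23)
stone: 140/140 (binding)
By complementary slackness, a constraint with positive slack has shadow price 0 → soil.

soil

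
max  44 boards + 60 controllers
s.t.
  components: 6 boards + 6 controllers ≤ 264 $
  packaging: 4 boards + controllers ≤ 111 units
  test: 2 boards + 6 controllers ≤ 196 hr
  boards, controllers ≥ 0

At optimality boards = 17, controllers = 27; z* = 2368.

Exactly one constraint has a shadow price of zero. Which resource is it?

packaging

components: 264/264 (binding)
packaging: 95/111 (slack 16)
test: 196/196 (binding)
By complementary slackness, a constraint with positive slack has shadow price 0 → packaging.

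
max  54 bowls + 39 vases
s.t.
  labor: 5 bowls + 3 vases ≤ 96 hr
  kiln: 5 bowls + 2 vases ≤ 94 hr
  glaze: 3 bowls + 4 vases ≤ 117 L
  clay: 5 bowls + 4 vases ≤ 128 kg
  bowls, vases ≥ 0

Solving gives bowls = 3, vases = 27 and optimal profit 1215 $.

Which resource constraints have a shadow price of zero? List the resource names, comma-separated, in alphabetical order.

labor: 96/96 (binding)
kiln: 69/94 (slack 25)
glaze: 117/117 (binding)
clay: 123/128 (slack 5)
By complementary slackness, a constraint with positive slack has shadow price 0 → clay, kiln.

clay, kiln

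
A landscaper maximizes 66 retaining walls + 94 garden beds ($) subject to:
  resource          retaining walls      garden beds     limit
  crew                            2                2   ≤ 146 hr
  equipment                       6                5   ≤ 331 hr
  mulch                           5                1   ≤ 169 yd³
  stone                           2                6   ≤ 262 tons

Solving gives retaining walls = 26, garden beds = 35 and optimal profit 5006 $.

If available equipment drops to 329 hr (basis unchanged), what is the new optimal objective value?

Binding: equipment and stone. Non-binding: crew (24 unused), mulch (4 unused).
By complementary slackness, y = 0 for the non-binding constraints.
From A_Bᵀ y = c: 6·y_equipment + 2·y_stone = 66; 5·y_equipment + 6·y_stone = 94.
Solving: y_equipment = 8, y_stone = 9.
Δz = y_equipment·Δb = 8 × (-2) = -16, so new z* = 5006 − 16 = 4990.

4990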